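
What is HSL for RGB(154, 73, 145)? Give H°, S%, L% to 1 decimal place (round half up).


Normalize: R'=154/255≈0.6039, G'=73/255≈0.2863, B'=145/255≈0.5686
Max=154/255, Min=73/255, Δ=Max-Min=81/255
L = (Max+Min)/2 = (154+73)/510 = 227/510 = 0.44509… → L = 44.5%
L ≤ 0.5 → S = Δ/(Max+Min) = 81/(154+73) = 81/227 = 0.35682… → S = 35.7%
(the 1/255 factors cancel in S and H, so raw channel differences can be used)
Max is R' → H = 60 × (((G-B)/Δ) mod 6) = 60 × (((73-145)/81) mod 6)
  (-72)/81 = -0.8888…; negative, so add 6 → 5.1111…
  H = 60 × 5.1111… = 306.666…° → H = 306.7°
= HSL(306.7°, 35.7%, 44.5%)


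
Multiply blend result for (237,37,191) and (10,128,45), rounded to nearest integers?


Multiply: C = A×B/255, rounded to nearest integer
R: 237×10/255 = 2370/255 ≈ 9.294 → 9
G: 37×128/255 = 4736/255 ≈ 18.573 → 19
B: 191×45/255 = 8595/255 ≈ 33.706 → 34
= RGB(9, 19, 34)


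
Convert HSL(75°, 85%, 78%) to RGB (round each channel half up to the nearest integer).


H=75°, S=0.85, L=0.78
C = (1-|2L-1|)×S = (1-|0.56|)×0.85 = 0.374
H' = H/60 = 75/60 ≈ 1.2500; X = C×(1-|H' mod 2 - 1|) = 0.2805
m = L - C/2 = 0.78 - 0.187 = 0.593
Sector ⌊H'⌋ = 1 → (R',G',B') = (0.2805, 0.374, 0.0)
RGB = ((R'+m)×255, (G'+m)×255, (B'+m)×255) = (222.7425, 246.585, 151.215)
Round half up → RGB(223, 247, 151)


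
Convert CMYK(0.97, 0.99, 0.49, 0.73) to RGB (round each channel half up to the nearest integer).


R = 255 × (1-C) × (1-K) = 255 × 0.03 × 0.27 = 2.0655 → 2
G = 255 × (1-M) × (1-K) = 255 × 0.01 × 0.27 = 0.6885 → 1
B = 255 × (1-Y) × (1-K) = 255 × 0.51 × 0.27 = 35.1135 → 35
= RGB(2, 1, 35)


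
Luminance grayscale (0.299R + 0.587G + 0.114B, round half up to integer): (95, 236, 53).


Gray = 0.299×R + 0.587×G + 0.114×B
Gray = 0.299×95 + 0.587×236 + 0.114×53
Gray = 28.405 + 138.532 + 6.042
Gray = 172.979 → round half up → 173
Gray = 173


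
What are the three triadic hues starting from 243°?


Triadic: equally spaced at 120° intervals
H1 = 243°
H2 = (243 + 120) mod 360 = 3°
H3 = (243 + 240) mod 360 = 123°
Triadic = 243°, 3°, 123°


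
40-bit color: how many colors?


Colors = 2^bits = 2^40
= 1,099,511,627,776 colors


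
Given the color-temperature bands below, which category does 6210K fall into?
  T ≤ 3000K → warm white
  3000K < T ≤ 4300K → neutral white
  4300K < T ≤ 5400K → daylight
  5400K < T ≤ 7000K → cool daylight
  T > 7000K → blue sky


Temperature: 6210K
5400K < 6210K ≤ 7000K → cool daylight
Classification: cool daylight


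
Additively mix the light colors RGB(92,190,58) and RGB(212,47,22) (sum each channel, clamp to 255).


Additive: each channel = min(255, C₁+C₂)
R: 92+212 = 304 → 255
G: 190+47 = 237 → 237
B: 58+22 = 80 → 80
= RGB(255, 237, 80)


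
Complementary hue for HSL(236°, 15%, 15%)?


Complement = opposite side of color wheel = hue + 180°
H' = (236 + 180) mod 360 = 56°
S and L unchanged.
= HSL(56°, 15%, 15%)


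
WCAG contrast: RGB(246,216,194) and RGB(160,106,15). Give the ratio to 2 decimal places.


Linearize each sRGB channel c=v/255: c/12.92 if c ≤ 0.04045 else ((c+0.055)/1.055)^2.4
L = 0.2126×R_lin + 0.7152×G_lin + 0.0722×B_lin
Color 1 (246,216,194):
  R=246: 246/255≈0.9647 > 0.04045 → ((0.9647+0.055)/1.055)^2.4 ≈ 0.92158
  G=216: 216/255≈0.8471 > 0.04045 → ((0.8471+0.055)/1.055)^2.4 ≈ 0.68669
  B=194: 194/255≈0.7608 > 0.04045 → ((0.7608+0.055)/1.055)^2.4 ≈ 0.53948
  L1 = 0.2126×0.92158 + 0.7152×0.68669 + 0.0722×0.53948 ≈ 0.72600
Color 2 (160,106,15):
  R=160: 160/255≈0.6275 > 0.04045 → ((0.6275+0.055)/1.055)^2.4 ≈ 0.35153
  G=106: 106/255≈0.4157 > 0.04045 → ((0.4157+0.055)/1.055)^2.4 ≈ 0.14413
  B=15: 15/255≈0.0588 > 0.04045 → ((0.0588+0.055)/1.055)^2.4 ≈ 0.00478
  L2 = 0.2126×0.35153 + 0.7152×0.14413 + 0.0722×0.00478 ≈ 0.17816
Lighter = 0.72600, Darker = 0.17816
Ratio = (L_lighter + 0.05) / (L_darker + 0.05)
Ratio = (0.72600 + 0.05) / (0.17816 + 0.05) = 0.77600 / 0.22816 ≈ 3.4011
Ratio ≈ 3.40:1


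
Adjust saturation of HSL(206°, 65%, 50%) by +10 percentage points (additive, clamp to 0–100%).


Original S = 65%
Adjustment = +10 percentage points
New S = 65 + (10) = 75
Clamp to [0, 100] → 75
= HSL(206°, 75%, 50%)


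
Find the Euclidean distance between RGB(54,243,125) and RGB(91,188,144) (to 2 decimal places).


d = √[(R₁-R₂)² + (G₁-G₂)² + (B₁-B₂)²]
d = √[(54-91)² + (243-188)² + (125-144)²]
d = √[1369 + 3025 + 361]
d = √4755
d ≈ 68.96


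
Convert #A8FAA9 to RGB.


A8 → 168 (R)
FA → 250 (G)
A9 → 169 (B)
= RGB(168, 250, 169)


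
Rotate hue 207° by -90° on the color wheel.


New hue = (H + rotation) mod 360
New hue = (207 -90) mod 360
= 117 mod 360
= 117°


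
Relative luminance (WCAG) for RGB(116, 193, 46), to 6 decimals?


Linearize each channel (sRGB transfer function): c = v/255; c_lin = c/12.92 if c ≤ 0.04045, else ((c+0.055)/1.055)^2.4
  R: 116/255 ≈ 0.454902 > 0.04045 → ((0.454902+0.055)/1.055)^2.4 ≈ 0.174647
  G: 193/255 ≈ 0.756863 > 0.04045 → ((0.756863+0.055)/1.055)^2.4 ≈ 0.533276
  B: 46/255 ≈ 0.180392 > 0.04045 → ((0.180392+0.055)/1.055)^2.4 ≈ 0.027321
R_lin = 0.174647, G_lin = 0.533276, B_lin = 0.027321
L = 0.2126×R + 0.7152×G + 0.0722×B
L = 0.2126×0.174647 + 0.7152×0.533276 + 0.0722×0.027321
L ≈ 0.420502


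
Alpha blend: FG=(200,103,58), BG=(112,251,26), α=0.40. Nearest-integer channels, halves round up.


C = α×F + (1-α)×B, with 1-α = 0.60
R: 0.40×200 + 0.60×112 = 80.00 + 67.20 = 147.20 → 147
G: 0.40×103 + 0.60×251 = 41.20 + 150.60 = 191.80 → 192
B: 0.40×58 + 0.60×26 = 23.20 + 15.60 = 38.80 → 39
= RGB(147, 192, 39)


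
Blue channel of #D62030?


Color: #D62030
R = D6 = 214
G = 20 = 32
B = 30 = 48
Blue = 48


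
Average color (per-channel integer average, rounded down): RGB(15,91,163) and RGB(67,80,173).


Midpoint: each channel = ⌊(C₁+C₂)/2⌋
R: ⌊(15+67)/2⌋ = 41
G: ⌊(91+80)/2⌋ = 85
B: ⌊(163+173)/2⌋ = 168
= RGB(41, 85, 168)


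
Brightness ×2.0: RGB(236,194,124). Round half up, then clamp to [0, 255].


Multiply each channel by 2.0, round half up, clamp to [0, 255]
R: 236×2.0 = 472 → clamp → 255
G: 194×2.0 = 388 → clamp → 255
B: 124×2.0 = 248
= RGB(255, 255, 248)


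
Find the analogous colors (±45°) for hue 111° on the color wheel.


Base hue: 111°
Left analog: (111 - 45) mod 360 = 66°
Right analog: (111 + 45) mod 360 = 156°
Analogous hues = 66° and 156°


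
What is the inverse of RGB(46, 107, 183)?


Invert: (255-R, 255-G, 255-B)
R: 255-46 = 209
G: 255-107 = 148
B: 255-183 = 72
= RGB(209, 148, 72)


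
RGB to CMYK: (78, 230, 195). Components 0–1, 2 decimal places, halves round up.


R'=78/255≈0.3059, G'=230/255≈0.9020, B'=195/255≈0.7647
K = 1 - max(R',G',B') = 1 - 230/255 = 25/255 = 0.09803… → 0.10
(1-R'-K)/(1-K) simplifies to (max-R)/max with max = 230:
C = (230-78)/230 = 152/230 = 0.66086… → 0.66
M = (230-230)/230 = 0/230 = 0 → 0.00
Y = (230-195)/230 = 35/230 = 0.15217… → 0.15
= CMYK(0.66, 0.00, 0.15, 0.10)


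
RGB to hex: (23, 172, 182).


R = 23 → 17 (hex)
G = 172 → AC (hex)
B = 182 → B6 (hex)
Hex = #17ACB6


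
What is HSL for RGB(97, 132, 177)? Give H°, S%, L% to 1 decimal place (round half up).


Normalize: R'=97/255≈0.3804, G'=132/255≈0.5176, B'=177/255≈0.6941
Max=177/255, Min=97/255, Δ=Max-Min=80/255
L = (Max+Min)/2 = (177+97)/510 = 274/510 = 0.53725… → L = 53.7%
L > 0.5 → S = Δ/(2-Max-Min) = 80/(510-177-97) = 80/236 = 0.33898… → S = 33.9%
(the 1/255 factors cancel in S and H, so raw channel differences can be used)
Max is B' → H = 60 × ((R-G)/Δ + 4) = 60 × ((97-132)/80 + 4)
  -35/80 + 4 = -0.4375 + 4 = 3.5625
  H = 60 × 3.5625 = 213.75° → H = 213.8°
= HSL(213.8°, 33.9%, 53.7%)


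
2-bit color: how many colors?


Colors = 2^bits = 2^2
= 4 colors


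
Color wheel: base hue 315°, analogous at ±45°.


Base hue: 315°
Left analog: (315 - 45) mod 360 = 270°
Right analog: (315 + 45) mod 360 = 0°
Analogous hues = 270° and 0°


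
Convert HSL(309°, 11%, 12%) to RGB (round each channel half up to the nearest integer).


H=309°, S=0.11, L=0.12
C = (1-|2L-1|)×S = (1-|-0.76|)×0.11 = 0.0264
H' = H/60 = 309/60 ≈ 5.1500; X = C×(1-|H' mod 2 - 1|) = 0.02244
m = L - C/2 = 0.12 - 0.0132 = 0.1068
Sector ⌊H'⌋ = 5 → (R',G',B') = (0.0264, 0.0, 0.02244)
RGB = ((R'+m)×255, (G'+m)×255, (B'+m)×255) = (33.966, 27.234, 32.9562)
Round half up → RGB(34, 27, 33)


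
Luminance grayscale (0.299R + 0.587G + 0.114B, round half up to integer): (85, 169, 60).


Gray = 0.299×R + 0.587×G + 0.114×B
Gray = 0.299×85 + 0.587×169 + 0.114×60
Gray = 25.415 + 99.203 + 6.840
Gray = 131.458 → round half up → 131
Gray = 131


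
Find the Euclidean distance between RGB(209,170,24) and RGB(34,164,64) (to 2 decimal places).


d = √[(R₁-R₂)² + (G₁-G₂)² + (B₁-B₂)²]
d = √[(209-34)² + (170-164)² + (24-64)²]
d = √[30625 + 36 + 1600]
d = √32261
d ≈ 179.61


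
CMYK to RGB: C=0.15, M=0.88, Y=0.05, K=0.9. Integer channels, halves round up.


R = 255 × (1-C) × (1-K) = 255 × 0.85 × 0.10 = 21.675 → 22
G = 255 × (1-M) × (1-K) = 255 × 0.12 × 0.10 = 3.06 → 3
B = 255 × (1-Y) × (1-K) = 255 × 0.95 × 0.10 = 24.225 → 24
= RGB(22, 3, 24)


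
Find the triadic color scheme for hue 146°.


Triadic: equally spaced at 120° intervals
H1 = 146°
H2 = (146 + 120) mod 360 = 266°
H3 = (146 + 240) mod 360 = 26°
Triadic = 146°, 266°, 26°


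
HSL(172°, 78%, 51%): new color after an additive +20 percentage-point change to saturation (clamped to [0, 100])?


Original S = 78%
Adjustment = +20 percentage points
New S = 78 + (20) = 98
Clamp to [0, 100] → 98
= HSL(172°, 98%, 51%)


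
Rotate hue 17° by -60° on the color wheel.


New hue = (H + rotation) mod 360
New hue = (17 -60) mod 360
= -43 mod 360
= 317°


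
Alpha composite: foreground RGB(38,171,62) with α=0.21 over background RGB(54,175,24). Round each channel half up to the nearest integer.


C = α×F + (1-α)×B, with 1-α = 0.79
R: 0.21×38 + 0.79×54 = 7.98 + 42.66 = 50.64 → 51
G: 0.21×171 + 0.79×175 = 35.91 + 138.25 = 174.16 → 174
B: 0.21×62 + 0.79×24 = 13.02 + 18.96 = 31.98 → 32
= RGB(51, 174, 32)


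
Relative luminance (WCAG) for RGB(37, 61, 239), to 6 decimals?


Linearize each channel (sRGB transfer function): c = v/255; c_lin = c/12.92 if c ≤ 0.04045, else ((c+0.055)/1.055)^2.4
  R: 37/255 ≈ 0.145098 > 0.04045 → ((0.145098+0.055)/1.055)^2.4 ≈ 0.018500
  G: 61/255 ≈ 0.239216 > 0.04045 → ((0.239216+0.055)/1.055)^2.4 ≈ 0.046665
  B: 239/255 ≈ 0.937255 > 0.04045 → ((0.937255+0.055)/1.055)^2.4 ≈ 0.863157
R_lin = 0.018500, G_lin = 0.046665, B_lin = 0.863157
L = 0.2126×R + 0.7152×G + 0.0722×B
L = 0.2126×0.018500 + 0.7152×0.046665 + 0.0722×0.863157
L ≈ 0.099628


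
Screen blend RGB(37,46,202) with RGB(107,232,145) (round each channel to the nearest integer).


Screen: C = 255 - (255-A)×(255-B)/255, rounded to nearest integer
R: 255 - (255-37)×(255-107)/255 = 255 - 32264/255 ≈ 255 - 126.525 = 128.475 → 128
G: 255 - (255-46)×(255-232)/255 = 255 - 4807/255 ≈ 255 - 18.851 = 236.149 → 236
B: 255 - (255-202)×(255-145)/255 = 255 - 5830/255 ≈ 255 - 22.863 = 232.137 → 232
= RGB(128, 236, 232)


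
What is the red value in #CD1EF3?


Color: #CD1EF3
R = CD = 205
G = 1E = 30
B = F3 = 243
Red = 205


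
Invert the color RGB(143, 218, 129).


Invert: (255-R, 255-G, 255-B)
R: 255-143 = 112
G: 255-218 = 37
B: 255-129 = 126
= RGB(112, 37, 126)


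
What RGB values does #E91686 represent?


E9 → 233 (R)
16 → 22 (G)
86 → 134 (B)
= RGB(233, 22, 134)


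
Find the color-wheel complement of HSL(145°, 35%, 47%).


Complement = opposite side of color wheel = hue + 180°
H' = (145 + 180) mod 360 = 325°
S and L unchanged.
= HSL(325°, 35%, 47%)


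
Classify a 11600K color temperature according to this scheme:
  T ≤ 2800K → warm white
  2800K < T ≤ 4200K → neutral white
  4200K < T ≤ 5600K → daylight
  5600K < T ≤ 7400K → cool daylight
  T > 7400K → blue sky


Temperature: 11600K
11600K > 7400K → blue sky
Classification: blue sky


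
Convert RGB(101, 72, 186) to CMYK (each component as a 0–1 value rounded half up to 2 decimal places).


R'=101/255≈0.3961, G'=72/255≈0.2824, B'=186/255≈0.7294
K = 1 - max(R',G',B') = 1 - 186/255 = 69/255 = 0.27058… → 0.27
(1-R'-K)/(1-K) simplifies to (max-R)/max with max = 186:
C = (186-101)/186 = 85/186 = 0.45698… → 0.46
M = (186-72)/186 = 114/186 = 0.61290… → 0.61
Y = (186-186)/186 = 0/186 = 0 → 0.00
= CMYK(0.46, 0.61, 0.00, 0.27)


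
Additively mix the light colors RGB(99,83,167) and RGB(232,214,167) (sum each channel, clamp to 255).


Additive: each channel = min(255, C₁+C₂)
R: 99+232 = 331 → 255
G: 83+214 = 297 → 255
B: 167+167 = 334 → 255
= RGB(255, 255, 255)


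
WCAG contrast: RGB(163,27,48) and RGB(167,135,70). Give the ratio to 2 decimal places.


Linearize each sRGB channel c=v/255: c/12.92 if c ≤ 0.04045 else ((c+0.055)/1.055)^2.4
L = 0.2126×R_lin + 0.7152×G_lin + 0.0722×B_lin
Color 1 (163,27,48):
  R=163: 163/255≈0.6392 > 0.04045 → ((0.6392+0.055)/1.055)^2.4 ≈ 0.36625
  G=27: 27/255≈0.1059 > 0.04045 → ((0.1059+0.055)/1.055)^2.4 ≈ 0.01096
  B=48: 48/255≈0.1882 > 0.04045 → ((0.1882+0.055)/1.055)^2.4 ≈ 0.02956
  L1 = 0.2126×0.36625 + 0.7152×0.01096 + 0.0722×0.02956 ≈ 0.08784
Color 2 (167,135,70):
  R=167: 167/255≈0.6549 > 0.04045 → ((0.6549+0.055)/1.055)^2.4 ≈ 0.38643
  G=135: 135/255≈0.5294 > 0.04045 → ((0.5294+0.055)/1.055)^2.4 ≈ 0.24228
  B=70: 70/255≈0.2745 > 0.04045 → ((0.2745+0.055)/1.055)^2.4 ≈ 0.06125
  L2 = 0.2126×0.38643 + 0.7152×0.24228 + 0.0722×0.06125 ≈ 0.25986
Lighter = 0.25986, Darker = 0.08784
Ratio = (L_lighter + 0.05) / (L_darker + 0.05)
Ratio = (0.25986 + 0.05) / (0.08784 + 0.05) = 0.30986 / 0.13784 ≈ 2.2480
Ratio ≈ 2.25:1


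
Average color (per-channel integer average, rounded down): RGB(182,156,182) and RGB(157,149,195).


Midpoint: each channel = ⌊(C₁+C₂)/2⌋
R: ⌊(182+157)/2⌋ = 169
G: ⌊(156+149)/2⌋ = 152
B: ⌊(182+195)/2⌋ = 188
= RGB(169, 152, 188)


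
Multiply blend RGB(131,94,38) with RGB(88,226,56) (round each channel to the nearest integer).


Multiply: C = A×B/255, rounded to nearest integer
R: 131×88/255 = 11528/255 ≈ 45.208 → 45
G: 94×226/255 = 21244/255 ≈ 83.310 → 83
B: 38×56/255 = 2128/255 ≈ 8.345 → 8
= RGB(45, 83, 8)


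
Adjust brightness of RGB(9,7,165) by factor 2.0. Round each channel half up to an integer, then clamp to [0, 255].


Multiply each channel by 2.0, round half up, clamp to [0, 255]
R: 9×2.0 = 18
G: 7×2.0 = 14
B: 165×2.0 = 330 → clamp → 255
= RGB(18, 14, 255)


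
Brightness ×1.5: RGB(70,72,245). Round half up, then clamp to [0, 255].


Multiply each channel by 1.5, round half up, clamp to [0, 255]
R: 70×1.5 = 105
G: 72×1.5 = 108
B: 245×1.5 = 367.5 → round → 368 → clamp → 255
= RGB(105, 108, 255)


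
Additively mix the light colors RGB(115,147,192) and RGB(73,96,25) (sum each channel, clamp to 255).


Additive: each channel = min(255, C₁+C₂)
R: 115+73 = 188 → 188
G: 147+96 = 243 → 243
B: 192+25 = 217 → 217
= RGB(188, 243, 217)


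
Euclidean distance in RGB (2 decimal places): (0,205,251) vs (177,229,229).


d = √[(R₁-R₂)² + (G₁-G₂)² + (B₁-B₂)²]
d = √[(0-177)² + (205-229)² + (251-229)²]
d = √[31329 + 576 + 484]
d = √32389
d ≈ 179.97


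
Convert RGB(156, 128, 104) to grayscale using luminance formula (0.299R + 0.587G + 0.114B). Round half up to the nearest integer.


Gray = 0.299×R + 0.587×G + 0.114×B
Gray = 0.299×156 + 0.587×128 + 0.114×104
Gray = 46.644 + 75.136 + 11.856
Gray = 133.636 → round half up → 134
Gray = 134


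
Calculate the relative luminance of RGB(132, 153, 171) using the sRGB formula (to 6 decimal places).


Linearize each channel (sRGB transfer function): c = v/255; c_lin = c/12.92 if c ≤ 0.04045, else ((c+0.055)/1.055)^2.4
  R: 132/255 ≈ 0.517647 > 0.04045 → ((0.517647+0.055)/1.055)^2.4 ≈ 0.230740
  G: 153/255 ≈ 0.600000 > 0.04045 → ((0.600000+0.055)/1.055)^2.4 ≈ 0.318547
  B: 171/255 ≈ 0.670588 > 0.04045 → ((0.670588+0.055)/1.055)^2.4 ≈ 0.407240
R_lin = 0.230740, G_lin = 0.318547, B_lin = 0.407240
L = 0.2126×R + 0.7152×G + 0.0722×B
L = 0.2126×0.230740 + 0.7152×0.318547 + 0.0722×0.407240
L ≈ 0.306283


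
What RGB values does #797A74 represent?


79 → 121 (R)
7A → 122 (G)
74 → 116 (B)
= RGB(121, 122, 116)


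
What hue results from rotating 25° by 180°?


New hue = (H + rotation) mod 360
New hue = (25 + 180) mod 360
= 205 mod 360
= 205°


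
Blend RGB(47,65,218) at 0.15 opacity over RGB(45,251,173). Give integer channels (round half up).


C = α×F + (1-α)×B, with 1-α = 0.85
R: 0.15×47 + 0.85×45 = 7.05 + 38.25 = 45.30 → 45
G: 0.15×65 + 0.85×251 = 9.75 + 213.35 = 223.10 → 223
B: 0.15×218 + 0.85×173 = 32.70 + 147.05 = 179.75 → 180
= RGB(45, 223, 180)


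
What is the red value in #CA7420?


Color: #CA7420
R = CA = 202
G = 74 = 116
B = 20 = 32
Red = 202


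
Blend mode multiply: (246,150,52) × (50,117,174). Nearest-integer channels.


Multiply: C = A×B/255, rounded to nearest integer
R: 246×50/255 = 12300/255 ≈ 48.235 → 48
G: 150×117/255 = 17550/255 ≈ 68.824 → 69
B: 52×174/255 = 9048/255 ≈ 35.482 → 35
= RGB(48, 69, 35)


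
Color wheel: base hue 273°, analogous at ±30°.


Base hue: 273°
Left analog: (273 - 30) mod 360 = 243°
Right analog: (273 + 30) mod 360 = 303°
Analogous hues = 243° and 303°


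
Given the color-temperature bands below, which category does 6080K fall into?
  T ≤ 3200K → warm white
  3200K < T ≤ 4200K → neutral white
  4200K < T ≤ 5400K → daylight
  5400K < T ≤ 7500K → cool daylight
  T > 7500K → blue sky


Temperature: 6080K
5400K < 6080K ≤ 7500K → cool daylight
Classification: cool daylight


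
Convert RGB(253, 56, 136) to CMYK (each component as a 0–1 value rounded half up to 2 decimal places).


R'=253/255≈0.9922, G'=56/255≈0.2196, B'=136/255≈0.5333
K = 1 - max(R',G',B') = 1 - 253/255 = 2/255 = 0.00784… → 0.01
(1-R'-K)/(1-K) simplifies to (max-R)/max with max = 253:
C = (253-253)/253 = 0/253 = 0 → 0.00
M = (253-56)/253 = 197/253 = 0.77865… → 0.78
Y = (253-136)/253 = 117/253 = 0.46245… → 0.46
= CMYK(0.00, 0.78, 0.46, 0.01)


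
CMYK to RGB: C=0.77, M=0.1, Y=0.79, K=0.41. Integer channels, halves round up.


R = 255 × (1-C) × (1-K) = 255 × 0.23 × 0.59 = 34.6035 → 35
G = 255 × (1-M) × (1-K) = 255 × 0.90 × 0.59 = 135.405 → 135
B = 255 × (1-Y) × (1-K) = 255 × 0.21 × 0.59 = 31.5945 → 32
= RGB(35, 135, 32)


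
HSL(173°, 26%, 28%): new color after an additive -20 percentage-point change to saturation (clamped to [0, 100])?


Original S = 26%
Adjustment = -20 percentage points
New S = 26 + (-20) = 6
Clamp to [0, 100] → 6
= HSL(173°, 6%, 28%)


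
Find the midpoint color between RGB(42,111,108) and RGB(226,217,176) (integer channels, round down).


Midpoint: each channel = ⌊(C₁+C₂)/2⌋
R: ⌊(42+226)/2⌋ = 134
G: ⌊(111+217)/2⌋ = 164
B: ⌊(108+176)/2⌋ = 142
= RGB(134, 164, 142)


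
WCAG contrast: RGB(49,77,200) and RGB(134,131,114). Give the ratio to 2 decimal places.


Linearize each sRGB channel c=v/255: c/12.92 if c ≤ 0.04045 else ((c+0.055)/1.055)^2.4
L = 0.2126×R_lin + 0.7152×G_lin + 0.0722×B_lin
Color 1 (49,77,200):
  R=49: 49/255≈0.1922 > 0.04045 → ((0.1922+0.055)/1.055)^2.4 ≈ 0.03071
  G=77: 77/255≈0.3020 > 0.04045 → ((0.3020+0.055)/1.055)^2.4 ≈ 0.07421
  B=200: 200/255≈0.7843 > 0.04045 → ((0.7843+0.055)/1.055)^2.4 ≈ 0.57758
  L1 = 0.2126×0.03071 + 0.7152×0.07421 + 0.0722×0.57758 ≈ 0.10131
Color 2 (134,131,114):
  R=134: 134/255≈0.5255 > 0.04045 → ((0.5255+0.055)/1.055)^2.4 ≈ 0.23840
  G=131: 131/255≈0.5137 > 0.04045 → ((0.5137+0.055)/1.055)^2.4 ≈ 0.22697
  B=114: 114/255≈0.4471 > 0.04045 → ((0.4471+0.055)/1.055)^2.4 ≈ 0.16827
  L2 = 0.2126×0.23840 + 0.7152×0.22697 + 0.0722×0.16827 ≈ 0.22516
Lighter = 0.22516, Darker = 0.10131
Ratio = (L_lighter + 0.05) / (L_darker + 0.05)
Ratio = (0.22516 + 0.05) / (0.10131 + 0.05) = 0.27516 / 0.15131 ≈ 1.8185
Ratio ≈ 1.82:1


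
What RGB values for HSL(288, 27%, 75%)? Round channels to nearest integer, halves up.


H=288°, S=0.27, L=0.75
C = (1-|2L-1|)×S = (1-|0.50|)×0.27 = 0.135
H' = H/60 = 288/60 ≈ 4.8000; X = C×(1-|H' mod 2 - 1|) = 0.108
m = L - C/2 = 0.75 - 0.0675 = 0.6825
Sector ⌊H'⌋ = 4 → (R',G',B') = (0.108, 0.0, 0.135)
RGB = ((R'+m)×255, (G'+m)×255, (B'+m)×255) = (201.5775, 174.0375, 208.4625)
Round half up → RGB(202, 174, 208)


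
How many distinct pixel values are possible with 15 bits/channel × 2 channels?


Total bits = 15 bits/channel × 2 channels = 30 bits
Distinct pixel values = 2^30
= 1,073,741,824 pixel values


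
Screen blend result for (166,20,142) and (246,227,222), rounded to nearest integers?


Screen: C = 255 - (255-A)×(255-B)/255, rounded to nearest integer
R: 255 - (255-166)×(255-246)/255 = 255 - 801/255 ≈ 255 - 3.141 = 251.859 → 252
G: 255 - (255-20)×(255-227)/255 = 255 - 6580/255 ≈ 255 - 25.804 = 229.196 → 229
B: 255 - (255-142)×(255-222)/255 = 255 - 3729/255 ≈ 255 - 14.624 = 240.376 → 240
= RGB(252, 229, 240)


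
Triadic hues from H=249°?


Triadic: equally spaced at 120° intervals
H1 = 249°
H2 = (249 + 120) mod 360 = 9°
H3 = (249 + 240) mod 360 = 129°
Triadic = 249°, 9°, 129°


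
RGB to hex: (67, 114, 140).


R = 67 → 43 (hex)
G = 114 → 72 (hex)
B = 140 → 8C (hex)
Hex = #43728C


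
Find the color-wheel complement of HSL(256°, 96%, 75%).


Complement = opposite side of color wheel = hue + 180°
H' = (256 + 180) mod 360 = 76°
S and L unchanged.
= HSL(76°, 96%, 75%)


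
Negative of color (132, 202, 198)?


Invert: (255-R, 255-G, 255-B)
R: 255-132 = 123
G: 255-202 = 53
B: 255-198 = 57
= RGB(123, 53, 57)


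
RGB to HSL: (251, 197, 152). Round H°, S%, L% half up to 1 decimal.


Normalize: R'=251/255≈0.9843, G'=197/255≈0.7725, B'=152/255≈0.5961
Max=251/255, Min=152/255, Δ=Max-Min=99/255
L = (Max+Min)/2 = (251+152)/510 = 403/510 = 0.79019… → L = 79.0%
L > 0.5 → S = Δ/(2-Max-Min) = 99/(510-251-152) = 99/107 = 0.92523… → S = 92.5%
(the 1/255 factors cancel in S and H, so raw channel differences can be used)
Max is R' → H = 60 × (((G-B)/Δ) mod 6) = 60 × (((197-152)/99) mod 6)
  45/99 = 0.4545…
  H = 60 × 0.4545… = 27.272…° → H = 27.3°
= HSL(27.3°, 92.5%, 79.0%)


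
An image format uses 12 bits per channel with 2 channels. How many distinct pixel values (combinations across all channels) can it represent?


Total bits = 12 bits/channel × 2 channels = 24 bits
Distinct pixel values = 2^24
= 16,777,216 pixel values


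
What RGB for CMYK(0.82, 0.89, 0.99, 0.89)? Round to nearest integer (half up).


R = 255 × (1-C) × (1-K) = 255 × 0.18 × 0.11 = 5.049 → 5
G = 255 × (1-M) × (1-K) = 255 × 0.11 × 0.11 = 3.0855 → 3
B = 255 × (1-Y) × (1-K) = 255 × 0.01 × 0.11 = 0.2805 → 0
= RGB(5, 3, 0)


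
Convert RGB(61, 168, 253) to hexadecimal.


R = 61 → 3D (hex)
G = 168 → A8 (hex)
B = 253 → FD (hex)
Hex = #3DA8FD


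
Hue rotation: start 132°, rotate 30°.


New hue = (H + rotation) mod 360
New hue = (132 + 30) mod 360
= 162 mod 360
= 162°


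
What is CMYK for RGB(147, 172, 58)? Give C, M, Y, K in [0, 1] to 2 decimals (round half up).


R'=147/255≈0.5765, G'=172/255≈0.6745, B'=58/255≈0.2275
K = 1 - max(R',G',B') = 1 - 172/255 = 83/255 = 0.32549… → 0.33
(1-R'-K)/(1-K) simplifies to (max-R)/max with max = 172:
C = (172-147)/172 = 25/172 = 0.14534… → 0.15
M = (172-172)/172 = 0/172 = 0 → 0.00
Y = (172-58)/172 = 114/172 = 0.66279… → 0.66
= CMYK(0.15, 0.00, 0.66, 0.33)


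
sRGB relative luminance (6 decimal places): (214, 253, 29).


Linearize each channel (sRGB transfer function): c = v/255; c_lin = c/12.92 if c ≤ 0.04045, else ((c+0.055)/1.055)^2.4
  R: 214/255 ≈ 0.839216 > 0.04045 → ((0.839216+0.055)/1.055)^2.4 ≈ 0.672443
  G: 253/255 ≈ 0.992157 > 0.04045 → ((0.992157+0.055)/1.055)^2.4 ≈ 0.982251
  B: 29/255 ≈ 0.113725 > 0.04045 → ((0.113725+0.055)/1.055)^2.4 ≈ 0.012286
R_lin = 0.672443, G_lin = 0.982251, B_lin = 0.012286
L = 0.2126×R + 0.7152×G + 0.0722×B
L = 0.2126×0.672443 + 0.7152×0.982251 + 0.0722×0.012286
L ≈ 0.846354


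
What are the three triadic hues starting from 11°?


Triadic: equally spaced at 120° intervals
H1 = 11°
H2 = (11 + 120) mod 360 = 131°
H3 = (11 + 240) mod 360 = 251°
Triadic = 11°, 131°, 251°


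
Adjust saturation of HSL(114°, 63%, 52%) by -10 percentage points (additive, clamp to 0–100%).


Original S = 63%
Adjustment = -10 percentage points
New S = 63 + (-10) = 53
Clamp to [0, 100] → 53
= HSL(114°, 53%, 52%)


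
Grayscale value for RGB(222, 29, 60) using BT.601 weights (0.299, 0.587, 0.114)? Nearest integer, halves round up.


Gray = 0.299×R + 0.587×G + 0.114×B
Gray = 0.299×222 + 0.587×29 + 0.114×60
Gray = 66.378 + 17.023 + 6.840
Gray = 90.241 → round half up → 90
Gray = 90


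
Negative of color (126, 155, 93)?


Invert: (255-R, 255-G, 255-B)
R: 255-126 = 129
G: 255-155 = 100
B: 255-93 = 162
= RGB(129, 100, 162)


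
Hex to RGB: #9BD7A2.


9B → 155 (R)
D7 → 215 (G)
A2 → 162 (B)
= RGB(155, 215, 162)


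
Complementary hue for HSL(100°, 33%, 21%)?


Complement = opposite side of color wheel = hue + 180°
H' = (100 + 180) mod 360 = 280°
S and L unchanged.
= HSL(280°, 33%, 21%)


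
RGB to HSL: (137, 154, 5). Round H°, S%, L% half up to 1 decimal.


Normalize: R'=137/255≈0.5373, G'=154/255≈0.6039, B'=5/255≈0.0196
Max=154/255, Min=5/255, Δ=Max-Min=149/255
L = (Max+Min)/2 = (154+5)/510 = 159/510 = 0.31176… → L = 31.2%
L ≤ 0.5 → S = Δ/(Max+Min) = 149/(154+5) = 149/159 = 0.93710… → S = 93.7%
(the 1/255 factors cancel in S and H, so raw channel differences can be used)
Max is G' → H = 60 × ((B-R)/Δ + 2) = 60 × ((5-137)/149 + 2)
  -132/149 + 2 = -0.8859… + 2 = 1.1140…
  H = 60 × 1.1140… = 66.845…° → H = 66.8°
= HSL(66.8°, 93.7%, 31.2%)


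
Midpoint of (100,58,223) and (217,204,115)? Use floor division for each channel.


Midpoint: each channel = ⌊(C₁+C₂)/2⌋
R: ⌊(100+217)/2⌋ = 158
G: ⌊(58+204)/2⌋ = 131
B: ⌊(223+115)/2⌋ = 169
= RGB(158, 131, 169)


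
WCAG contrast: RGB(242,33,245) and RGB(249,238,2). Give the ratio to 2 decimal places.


Linearize each sRGB channel c=v/255: c/12.92 if c ≤ 0.04045 else ((c+0.055)/1.055)^2.4
L = 0.2126×R_lin + 0.7152×G_lin + 0.0722×B_lin
Color 1 (242,33,245):
  R=242: 242/255≈0.9490 > 0.04045 → ((0.9490+0.055)/1.055)^2.4 ≈ 0.88792
  G=33: 33/255≈0.1294 > 0.04045 → ((0.1294+0.055)/1.055)^2.4 ≈ 0.01521
  B=245: 245/255≈0.9608 > 0.04045 → ((0.9608+0.055)/1.055)^2.4 ≈ 0.91310
  L1 = 0.2126×0.88792 + 0.7152×0.01521 + 0.0722×0.91310 ≈ 0.26558
Color 2 (249,238,2):
  R=249: 249/255≈0.9765 > 0.04045 → ((0.9765+0.055)/1.055)^2.4 ≈ 0.94731
  G=238: 238/255≈0.9333 > 0.04045 → ((0.9333+0.055)/1.055)^2.4 ≈ 0.85499
  B=2: 2/255≈0.0078 ≤ 0.04045 → 0.0078/12.92 ≈ 0.00061
  L2 = 0.2126×0.94731 + 0.7152×0.85499 + 0.0722×0.00061 ≈ 0.81293
Lighter = 0.81293, Darker = 0.26558
Ratio = (L_lighter + 0.05) / (L_darker + 0.05)
Ratio = (0.81293 + 0.05) / (0.26558 + 0.05) = 0.86293 / 0.31558 ≈ 2.7345
Ratio ≈ 2.73:1


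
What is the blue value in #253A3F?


Color: #253A3F
R = 25 = 37
G = 3A = 58
B = 3F = 63
Blue = 63


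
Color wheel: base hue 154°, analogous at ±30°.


Base hue: 154°
Left analog: (154 - 30) mod 360 = 124°
Right analog: (154 + 30) mod 360 = 184°
Analogous hues = 124° and 184°


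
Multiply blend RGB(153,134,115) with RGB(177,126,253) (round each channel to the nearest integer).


Multiply: C = A×B/255, rounded to nearest integer
R: 153×177/255 = 27081/255 ≈ 106.200 → 106
G: 134×126/255 = 16884/255 ≈ 66.212 → 66
B: 115×253/255 = 29095/255 ≈ 114.098 → 114
= RGB(106, 66, 114)


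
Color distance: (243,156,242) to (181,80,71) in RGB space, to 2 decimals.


d = √[(R₁-R₂)² + (G₁-G₂)² + (B₁-B₂)²]
d = √[(243-181)² + (156-80)² + (242-71)²]
d = √[3844 + 5776 + 29241]
d = √38861
d ≈ 197.13


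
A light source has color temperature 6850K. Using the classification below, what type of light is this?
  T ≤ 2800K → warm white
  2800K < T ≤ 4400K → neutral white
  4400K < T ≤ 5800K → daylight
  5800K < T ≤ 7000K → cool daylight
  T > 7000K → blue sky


Temperature: 6850K
5800K < 6850K ≤ 7000K → cool daylight
Classification: cool daylight


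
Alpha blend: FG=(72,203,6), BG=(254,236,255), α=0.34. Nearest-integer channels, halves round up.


C = α×F + (1-α)×B, with 1-α = 0.66
R: 0.34×72 + 0.66×254 = 24.48 + 167.64 = 192.12 → 192
G: 0.34×203 + 0.66×236 = 69.02 + 155.76 = 224.78 → 225
B: 0.34×6 + 0.66×255 = 2.04 + 168.30 = 170.34 → 170
= RGB(192, 225, 170)


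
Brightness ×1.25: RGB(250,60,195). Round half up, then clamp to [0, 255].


Multiply each channel by 1.25, round half up, clamp to [0, 255]
R: 250×1.25 = 312.5 → round → 313 → clamp → 255
G: 60×1.25 = 75
B: 195×1.25 = 243.75 → round → 244
= RGB(255, 75, 244)


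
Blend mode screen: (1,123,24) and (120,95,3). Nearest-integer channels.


Screen: C = 255 - (255-A)×(255-B)/255, rounded to nearest integer
R: 255 - (255-1)×(255-120)/255 = 255 - 34290/255 ≈ 255 - 134.471 = 120.529 → 121
G: 255 - (255-123)×(255-95)/255 = 255 - 21120/255 ≈ 255 - 82.824 = 172.176 → 172
B: 255 - (255-24)×(255-3)/255 = 255 - 58212/255 ≈ 255 - 228.282 = 26.718 → 27
= RGB(121, 172, 27)


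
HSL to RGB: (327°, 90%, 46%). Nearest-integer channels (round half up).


H=327°, S=0.90, L=0.46
C = (1-|2L-1|)×S = (1-|-0.08|)×0.90 = 0.828
H' = H/60 = 327/60 ≈ 5.4500; X = C×(1-|H' mod 2 - 1|) = 0.4554
m = L - C/2 = 0.46 - 0.414 = 0.046
Sector ⌊H'⌋ = 5 → (R',G',B') = (0.828, 0.0, 0.4554)
RGB = ((R'+m)×255, (G'+m)×255, (B'+m)×255) = (222.87, 11.73, 127.857)
Round half up → RGB(223, 12, 128)


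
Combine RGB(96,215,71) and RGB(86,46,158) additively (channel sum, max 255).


Additive: each channel = min(255, C₁+C₂)
R: 96+86 = 182 → 182
G: 215+46 = 261 → 255
B: 71+158 = 229 → 229
= RGB(182, 255, 229)


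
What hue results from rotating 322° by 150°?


New hue = (H + rotation) mod 360
New hue = (322 + 150) mod 360
= 472 mod 360
= 112°


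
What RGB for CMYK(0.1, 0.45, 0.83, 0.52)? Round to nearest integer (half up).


R = 255 × (1-C) × (1-K) = 255 × 0.90 × 0.48 = 110.16 → 110
G = 255 × (1-M) × (1-K) = 255 × 0.55 × 0.48 = 67.32 → 67
B = 255 × (1-Y) × (1-K) = 255 × 0.17 × 0.48 = 20.808 → 21
= RGB(110, 67, 21)


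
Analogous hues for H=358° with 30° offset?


Base hue: 358°
Left analog: (358 - 30) mod 360 = 328°
Right analog: (358 + 30) mod 360 = 28°
Analogous hues = 328° and 28°


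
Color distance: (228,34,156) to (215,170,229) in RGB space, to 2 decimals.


d = √[(R₁-R₂)² + (G₁-G₂)² + (B₁-B₂)²]
d = √[(228-215)² + (34-170)² + (156-229)²]
d = √[169 + 18496 + 5329]
d = √23994
d ≈ 154.90


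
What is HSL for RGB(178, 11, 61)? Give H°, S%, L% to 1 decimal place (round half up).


Normalize: R'=178/255≈0.6980, G'=11/255≈0.0431, B'=61/255≈0.2392
Max=178/255, Min=11/255, Δ=Max-Min=167/255
L = (Max+Min)/2 = (178+11)/510 = 189/510 = 0.37058… → L = 37.1%
L ≤ 0.5 → S = Δ/(Max+Min) = 167/(178+11) = 167/189 = 0.88359… → S = 88.4%
(the 1/255 factors cancel in S and H, so raw channel differences can be used)
Max is R' → H = 60 × (((G-B)/Δ) mod 6) = 60 × (((11-61)/167) mod 6)
  (-50)/167 = -0.2994…; negative, so add 6 → 5.7005…
  H = 60 × 5.7005… = 342.035…° → H = 342.0°
= HSL(342.0°, 88.4%, 37.1%)


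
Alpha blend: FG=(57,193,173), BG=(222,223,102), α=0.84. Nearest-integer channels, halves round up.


C = α×F + (1-α)×B, with 1-α = 0.16
R: 0.84×57 + 0.16×222 = 47.88 + 35.52 = 83.40 → 83
G: 0.84×193 + 0.16×223 = 162.12 + 35.68 = 197.80 → 198
B: 0.84×173 + 0.16×102 = 145.32 + 16.32 = 161.64 → 162
= RGB(83, 198, 162)


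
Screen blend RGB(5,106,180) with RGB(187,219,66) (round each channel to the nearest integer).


Screen: C = 255 - (255-A)×(255-B)/255, rounded to nearest integer
R: 255 - (255-5)×(255-187)/255 = 255 - 17000/255 ≈ 255 - 66.667 = 188.333 → 188
G: 255 - (255-106)×(255-219)/255 = 255 - 5364/255 ≈ 255 - 21.035 = 233.965 → 234
B: 255 - (255-180)×(255-66)/255 = 255 - 14175/255 ≈ 255 - 55.588 = 199.412 → 199
= RGB(188, 234, 199)


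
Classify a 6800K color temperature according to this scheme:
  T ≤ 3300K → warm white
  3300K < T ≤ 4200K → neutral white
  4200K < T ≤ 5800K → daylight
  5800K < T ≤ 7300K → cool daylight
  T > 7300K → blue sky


Temperature: 6800K
5800K < 6800K ≤ 7300K → cool daylight
Classification: cool daylight


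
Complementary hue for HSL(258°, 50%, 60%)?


Complement = opposite side of color wheel = hue + 180°
H' = (258 + 180) mod 360 = 78°
S and L unchanged.
= HSL(78°, 50%, 60%)


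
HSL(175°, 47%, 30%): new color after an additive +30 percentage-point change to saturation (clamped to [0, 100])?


Original S = 47%
Adjustment = +30 percentage points
New S = 47 + (30) = 77
Clamp to [0, 100] → 77
= HSL(175°, 77%, 30%)


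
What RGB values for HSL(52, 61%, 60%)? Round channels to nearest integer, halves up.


H=52°, S=0.61, L=0.60
C = (1-|2L-1|)×S = (1-|0.20|)×0.61 = 0.488
H' = H/60 = 52/60 ≈ 0.8667; X = C×(1-|H' mod 2 - 1|) ≈ 0.4229
m = L - C/2 = 0.60 - 0.244 = 0.356
Sector ⌊H'⌋ = 0 → (R',G',B') = (0.488, ≈0.4229, 0.0)
RGB = ((R'+m)×255, (G'+m)×255, (B'+m)×255) = (215.22, 198.628, 90.78)
Round half up → RGB(215, 199, 91)


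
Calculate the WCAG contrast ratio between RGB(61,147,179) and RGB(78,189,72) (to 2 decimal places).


Linearize each sRGB channel c=v/255: c/12.92 if c ≤ 0.04045 else ((c+0.055)/1.055)^2.4
L = 0.2126×R_lin + 0.7152×G_lin + 0.0722×B_lin
Color 1 (61,147,179):
  R=61: 61/255≈0.2392 > 0.04045 → ((0.2392+0.055)/1.055)^2.4 ≈ 0.04667
  G=147: 147/255≈0.5765 > 0.04045 → ((0.5765+0.055)/1.055)^2.4 ≈ 0.29177
  B=179: 179/255≈0.7020 > 0.04045 → ((0.7020+0.055)/1.055)^2.4 ≈ 0.45079
  L1 = 0.2126×0.04667 + 0.7152×0.29177 + 0.0722×0.45079 ≈ 0.25114
Color 2 (78,189,72):
  R=78: 78/255≈0.3059 > 0.04045 → ((0.3059+0.055)/1.055)^2.4 ≈ 0.07619
  G=189: 189/255≈0.7412 > 0.04045 → ((0.7412+0.055)/1.055)^2.4 ≈ 0.50888
  B=72: 72/255≈0.2824 > 0.04045 → ((0.2824+0.055)/1.055)^2.4 ≈ 0.06480
  L2 = 0.2126×0.07619 + 0.7152×0.50888 + 0.0722×0.06480 ≈ 0.38483
Lighter = 0.38483, Darker = 0.25114
Ratio = (L_lighter + 0.05) / (L_darker + 0.05)
Ratio = (0.38483 + 0.05) / (0.25114 + 0.05) = 0.43483 / 0.30114 ≈ 1.4439
Ratio ≈ 1.44:1


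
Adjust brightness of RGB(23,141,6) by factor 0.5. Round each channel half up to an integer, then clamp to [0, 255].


Multiply each channel by 0.5, round half up, clamp to [0, 255]
R: 23×0.5 = 11.5 → round → 12
G: 141×0.5 = 70.5 → round → 71
B: 6×0.5 = 3
= RGB(12, 71, 3)


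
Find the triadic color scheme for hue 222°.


Triadic: equally spaced at 120° intervals
H1 = 222°
H2 = (222 + 120) mod 360 = 342°
H3 = (222 + 240) mod 360 = 102°
Triadic = 222°, 342°, 102°


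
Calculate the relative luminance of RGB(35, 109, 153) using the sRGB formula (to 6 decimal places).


Linearize each channel (sRGB transfer function): c = v/255; c_lin = c/12.92 if c ≤ 0.04045, else ((c+0.055)/1.055)^2.4
  R: 35/255 ≈ 0.137255 > 0.04045 → ((0.137255+0.055)/1.055)^2.4 ≈ 0.016807
  G: 109/255 ≈ 0.427451 > 0.04045 → ((0.427451+0.055)/1.055)^2.4 ≈ 0.152926
  B: 153/255 ≈ 0.600000 > 0.04045 → ((0.600000+0.055)/1.055)^2.4 ≈ 0.318547
R_lin = 0.016807, G_lin = 0.152926, B_lin = 0.318547
L = 0.2126×R + 0.7152×G + 0.0722×B
L = 0.2126×0.016807 + 0.7152×0.152926 + 0.0722×0.318547
L ≈ 0.135945


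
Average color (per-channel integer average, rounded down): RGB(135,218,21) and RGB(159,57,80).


Midpoint: each channel = ⌊(C₁+C₂)/2⌋
R: ⌊(135+159)/2⌋ = 147
G: ⌊(218+57)/2⌋ = 137
B: ⌊(21+80)/2⌋ = 50
= RGB(147, 137, 50)


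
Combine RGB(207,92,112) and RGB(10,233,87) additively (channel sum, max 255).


Additive: each channel = min(255, C₁+C₂)
R: 207+10 = 217 → 217
G: 92+233 = 325 → 255
B: 112+87 = 199 → 199
= RGB(217, 255, 199)


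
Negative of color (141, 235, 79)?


Invert: (255-R, 255-G, 255-B)
R: 255-141 = 114
G: 255-235 = 20
B: 255-79 = 176
= RGB(114, 20, 176)


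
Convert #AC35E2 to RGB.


AC → 172 (R)
35 → 53 (G)
E2 → 226 (B)
= RGB(172, 53, 226)


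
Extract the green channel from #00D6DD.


Color: #00D6DD
R = 00 = 0
G = D6 = 214
B = DD = 221
Green = 214


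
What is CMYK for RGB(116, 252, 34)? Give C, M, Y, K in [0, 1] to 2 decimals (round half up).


R'=116/255≈0.4549, G'=252/255≈0.9882, B'=34/255≈0.1333
K = 1 - max(R',G',B') = 1 - 252/255 = 3/255 = 0.01176… → 0.01
(1-R'-K)/(1-K) simplifies to (max-R)/max with max = 252:
C = (252-116)/252 = 136/252 = 0.53968… → 0.54
M = (252-252)/252 = 0/252 = 0 → 0.00
Y = (252-34)/252 = 218/252 = 0.86507… → 0.87
= CMYK(0.54, 0.00, 0.87, 0.01)


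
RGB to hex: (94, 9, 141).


R = 94 → 5E (hex)
G = 9 → 09 (hex)
B = 141 → 8D (hex)
Hex = #5E098D


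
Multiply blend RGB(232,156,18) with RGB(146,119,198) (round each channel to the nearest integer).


Multiply: C = A×B/255, rounded to nearest integer
R: 232×146/255 = 33872/255 ≈ 132.831 → 133
G: 156×119/255 = 18564/255 ≈ 72.800 → 73
B: 18×198/255 = 3564/255 ≈ 13.976 → 14
= RGB(133, 73, 14)


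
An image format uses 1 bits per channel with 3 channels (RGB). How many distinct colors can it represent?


Total bits = 1 bits/channel × 3 channels = 3 bits
Distinct colors = 2^3
= 8 colors


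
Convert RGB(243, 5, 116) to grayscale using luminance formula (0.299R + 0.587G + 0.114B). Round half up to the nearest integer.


Gray = 0.299×R + 0.587×G + 0.114×B
Gray = 0.299×243 + 0.587×5 + 0.114×116
Gray = 72.657 + 2.935 + 13.224
Gray = 88.816 → round half up → 89
Gray = 89


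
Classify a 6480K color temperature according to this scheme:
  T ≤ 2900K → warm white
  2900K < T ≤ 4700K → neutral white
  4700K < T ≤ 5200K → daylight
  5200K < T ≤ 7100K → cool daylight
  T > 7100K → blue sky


Temperature: 6480K
5200K < 6480K ≤ 7100K → cool daylight
Classification: cool daylight


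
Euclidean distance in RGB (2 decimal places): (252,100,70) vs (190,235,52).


d = √[(R₁-R₂)² + (G₁-G₂)² + (B₁-B₂)²]
d = √[(252-190)² + (100-235)² + (70-52)²]
d = √[3844 + 18225 + 324]
d = √22393
d ≈ 149.64


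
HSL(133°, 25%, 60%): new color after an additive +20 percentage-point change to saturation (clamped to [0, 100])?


Original S = 25%
Adjustment = +20 percentage points
New S = 25 + (20) = 45
Clamp to [0, 100] → 45
= HSL(133°, 45%, 60%)


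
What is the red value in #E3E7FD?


Color: #E3E7FD
R = E3 = 227
G = E7 = 231
B = FD = 253
Red = 227


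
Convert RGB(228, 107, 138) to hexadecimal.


R = 228 → E4 (hex)
G = 107 → 6B (hex)
B = 138 → 8A (hex)
Hex = #E46B8A


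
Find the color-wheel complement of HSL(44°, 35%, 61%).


Complement = opposite side of color wheel = hue + 180°
H' = (44 + 180) mod 360 = 224°
S and L unchanged.
= HSL(224°, 35%, 61%)
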